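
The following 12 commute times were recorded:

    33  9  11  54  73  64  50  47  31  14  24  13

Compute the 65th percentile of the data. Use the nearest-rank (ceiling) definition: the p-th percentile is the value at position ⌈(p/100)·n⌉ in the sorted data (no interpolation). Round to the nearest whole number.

47

Sorted: 9, 11, 13, 14, 24, 31, 33, 47, 50, 54, 64, 73.
n = 12.
Position = ⌈65/100 · 12⌉ = ⌈7.8⌉ = 8.
The value at rank 8 is 47.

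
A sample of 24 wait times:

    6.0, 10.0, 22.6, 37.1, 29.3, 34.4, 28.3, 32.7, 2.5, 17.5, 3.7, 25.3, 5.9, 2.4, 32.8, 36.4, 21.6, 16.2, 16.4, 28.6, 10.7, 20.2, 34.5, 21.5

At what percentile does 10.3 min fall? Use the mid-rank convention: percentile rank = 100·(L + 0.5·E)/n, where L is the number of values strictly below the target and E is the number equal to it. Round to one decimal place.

25.0

Sorted: 2.4, 2.5, 3.7, 5.9, 6.0, 10.0, 10.7, 16.2, 16.4, 17.5, 20.2, 21.5, 21.6, 22.6, 25.3, 28.3, 28.6, 29.3, 32.7, 32.8, 34.4, 34.5, 36.4, 37.1.
Count below 10.3: L = 6; count equal: E = 0; n = 24.
Percentile rank = 100·(6 + 0.5·0)/24 = 100·6/24 = 25.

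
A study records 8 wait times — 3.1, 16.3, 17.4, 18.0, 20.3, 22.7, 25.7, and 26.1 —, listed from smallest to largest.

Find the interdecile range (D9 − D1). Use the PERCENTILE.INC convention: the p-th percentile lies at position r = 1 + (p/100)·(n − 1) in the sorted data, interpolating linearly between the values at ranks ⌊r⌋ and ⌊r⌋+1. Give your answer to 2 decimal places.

13.48

n = 8.
P10: r = 1.7; ranks 1–2 are 3.1, 16.3; interpolating gives 12.34.
P90: r = 7.3; ranks 7–8 are 25.7, 26.1; interpolating gives 25.82.
Difference: 25.82 − 12.34 = 13.48.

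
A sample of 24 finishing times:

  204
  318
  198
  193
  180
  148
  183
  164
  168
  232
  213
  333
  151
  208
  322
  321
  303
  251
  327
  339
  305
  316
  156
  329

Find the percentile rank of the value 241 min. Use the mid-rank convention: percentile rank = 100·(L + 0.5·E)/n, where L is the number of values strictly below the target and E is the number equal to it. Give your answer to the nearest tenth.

54.2

Sorted: 148, 151, 156, 164, 168, 180, 183, 193, 198, 204, 208, 213, 232, 251, 303, 305, 316, 318, 321, 322, 327, 329, 333, 339.
Count below 241: L = 13; count equal: E = 0; n = 24.
Percentile rank = 100·(13 + 0.5·0)/24 = 100·13/24 = 54.17.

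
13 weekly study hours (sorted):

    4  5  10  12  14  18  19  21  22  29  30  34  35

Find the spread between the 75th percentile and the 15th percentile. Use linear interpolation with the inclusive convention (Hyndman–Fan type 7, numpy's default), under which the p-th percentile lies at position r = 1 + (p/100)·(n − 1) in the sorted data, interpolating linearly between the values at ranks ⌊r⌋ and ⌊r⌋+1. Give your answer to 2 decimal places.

n = 13.
P15: r = 2.8; ranks 2–3 are 5, 10; interpolating gives 9.
P75: r = 10 (integer) → 29.
Difference: 29 − 9 = 20.

20.00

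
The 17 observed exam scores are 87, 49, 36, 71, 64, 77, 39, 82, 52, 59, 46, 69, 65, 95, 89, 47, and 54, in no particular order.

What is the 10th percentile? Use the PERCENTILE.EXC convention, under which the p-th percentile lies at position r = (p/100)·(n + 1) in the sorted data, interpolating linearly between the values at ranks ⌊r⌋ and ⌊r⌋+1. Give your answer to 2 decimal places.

Sorted: 36, 39, 46, 47, 49, 52, 54, 59, 64, 65, 69, 71, 77, 82, 87, 89, 95.
n = 17.
r = (10/100)·(17 + 1) = 1.8.
Rank 1 is 36 and rank 2 is 39.
Interpolate: 36 + 0.8·(39 − 36) = 36 + 0.8·3 = 38.4.

38.40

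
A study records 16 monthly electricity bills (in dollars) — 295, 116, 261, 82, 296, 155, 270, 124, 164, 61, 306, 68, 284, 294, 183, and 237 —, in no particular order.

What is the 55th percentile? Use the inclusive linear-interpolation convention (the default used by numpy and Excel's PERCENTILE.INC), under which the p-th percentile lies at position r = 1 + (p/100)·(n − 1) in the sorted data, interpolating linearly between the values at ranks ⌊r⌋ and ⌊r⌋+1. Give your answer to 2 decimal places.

243.00

Sorted: 61, 68, 82, 116, 124, 155, 164, 183, 237, 261, 270, 284, 294, 295, 296, 306.
n = 16.
r = 1 + (55/100)·(16 − 1) = 1 + 8.25 = 9.25.
Rank 9 is 237 and rank 10 is 261.
Interpolate: 237 + 0.25·(261 − 237) = 237 + 0.25·24 = 243.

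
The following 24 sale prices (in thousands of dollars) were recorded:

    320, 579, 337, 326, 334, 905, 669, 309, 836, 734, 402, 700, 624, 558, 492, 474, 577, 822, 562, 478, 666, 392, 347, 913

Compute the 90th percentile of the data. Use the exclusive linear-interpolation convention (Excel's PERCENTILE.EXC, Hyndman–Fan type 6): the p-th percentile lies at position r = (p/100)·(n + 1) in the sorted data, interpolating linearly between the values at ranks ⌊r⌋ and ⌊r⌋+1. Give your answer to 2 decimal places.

Sorted: 309, 320, 326, 334, 337, 347, 392, 402, 474, 478, 492, 558, 562, 577, 579, 624, 666, 669, 700, 734, 822, 836, 905, 913.
n = 24.
r = (90/100)·(24 + 1) = 22.5.
Rank 22 is 836 and rank 23 is 905.
Interpolate: 836 + 0.5·(905 − 836) = 836 + 0.5·69 = 870.5.

870.50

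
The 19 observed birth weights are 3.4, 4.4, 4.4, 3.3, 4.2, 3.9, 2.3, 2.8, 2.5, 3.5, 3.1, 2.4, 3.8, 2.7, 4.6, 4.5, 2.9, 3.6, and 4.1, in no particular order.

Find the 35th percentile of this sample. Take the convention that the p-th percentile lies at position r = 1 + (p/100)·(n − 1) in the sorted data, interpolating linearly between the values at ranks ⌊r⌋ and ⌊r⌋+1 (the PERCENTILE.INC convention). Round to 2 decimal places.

3.16

Sorted: 2.3, 2.4, 2.5, 2.7, 2.8, 2.9, 3.1, 3.3, 3.4, 3.5, 3.6, 3.8, 3.9, 4.1, 4.2, 4.4, 4.4, 4.5, 4.6.
n = 19.
r = 1 + (35/100)·(19 − 1) = 1 + 6.3 = 7.3.
Rank 7 is 3.1 and rank 8 is 3.3.
Interpolate: 3.1 + 0.3·(3.3 − 3.1) = 3.1 + 0.3·0.2 = 3.16.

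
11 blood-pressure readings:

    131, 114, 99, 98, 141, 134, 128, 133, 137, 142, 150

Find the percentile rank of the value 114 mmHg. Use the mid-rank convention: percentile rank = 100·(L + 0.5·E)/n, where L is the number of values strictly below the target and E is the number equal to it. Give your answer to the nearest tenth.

22.7

Sorted: 98, 99, 114, 128, 131, 133, 134, 137, 141, 142, 150.
Count below 114: L = 2; count equal: E = 1; n = 11.
Percentile rank = 100·(2 + 0.5·1)/11 = 100·2.5/11 = 22.73.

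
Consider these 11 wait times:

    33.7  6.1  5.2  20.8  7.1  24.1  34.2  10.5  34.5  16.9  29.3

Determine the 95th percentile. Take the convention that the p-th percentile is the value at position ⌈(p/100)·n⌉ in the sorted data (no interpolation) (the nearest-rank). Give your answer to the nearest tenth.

34.5

Sorted: 5.2, 6.1, 7.1, 10.5, 16.9, 20.8, 24.1, 29.3, 33.7, 34.2, 34.5.
n = 11.
Position = ⌈95/100 · 11⌉ = ⌈10.45⌉ = 11.
The value at rank 11 is 34.5.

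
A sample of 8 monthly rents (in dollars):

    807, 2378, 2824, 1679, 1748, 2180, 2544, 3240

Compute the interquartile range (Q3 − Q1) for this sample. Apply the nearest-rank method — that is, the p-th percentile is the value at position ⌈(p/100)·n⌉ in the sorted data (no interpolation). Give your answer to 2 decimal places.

865.00

Sorted: 807, 1679, 1748, 2180, 2378, 2544, 2824, 3240.
n = 8.
P25: rank ⌈25/100·8⌉ = 2 → 1679.
P75: rank ⌈75/100·8⌉ = 6 → 2544.
Difference: 2544 − 1679 = 865.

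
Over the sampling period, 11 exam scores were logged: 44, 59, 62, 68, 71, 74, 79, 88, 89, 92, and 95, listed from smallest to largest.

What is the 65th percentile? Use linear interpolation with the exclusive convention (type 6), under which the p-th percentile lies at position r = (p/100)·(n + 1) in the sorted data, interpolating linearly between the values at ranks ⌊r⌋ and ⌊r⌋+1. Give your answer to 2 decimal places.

86.20

n = 11.
r = (65/100)·(11 + 1) = 7.8.
Rank 7 is 79 and rank 8 is 88.
Interpolate: 79 + 0.8·(88 − 79) = 79 + 0.8·9 = 86.2.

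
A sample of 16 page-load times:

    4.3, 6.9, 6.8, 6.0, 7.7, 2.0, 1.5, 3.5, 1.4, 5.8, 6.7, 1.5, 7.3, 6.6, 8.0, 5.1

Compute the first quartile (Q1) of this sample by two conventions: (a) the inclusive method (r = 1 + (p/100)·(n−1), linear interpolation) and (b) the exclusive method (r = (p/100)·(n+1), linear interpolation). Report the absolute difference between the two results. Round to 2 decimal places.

Sorted: 1.4, 1.5, 1.5, 2.0, 3.5, 4.3, 5.1, 5.8, 6.0, 6.6, 6.7, 6.8, 6.9, 7.3, 7.7, 8.0.
n = 16.
(a) r = 4.75; between ranks 4 (2.0) and 5 (3.5): 3.125.
(b) r = 4.25; between ranks 4 (2.0) and 5 (3.5): 2.375.
|3.125 − 2.375| = 0.75.

0.75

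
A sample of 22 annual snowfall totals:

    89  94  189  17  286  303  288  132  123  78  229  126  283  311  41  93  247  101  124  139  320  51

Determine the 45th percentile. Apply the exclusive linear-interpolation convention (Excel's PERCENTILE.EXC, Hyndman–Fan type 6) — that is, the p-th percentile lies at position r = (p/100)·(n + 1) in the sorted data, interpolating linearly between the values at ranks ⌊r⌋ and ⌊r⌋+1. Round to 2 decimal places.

Sorted: 17, 41, 51, 78, 89, 93, 94, 101, 123, 124, 126, 132, 139, 189, 229, 247, 283, 286, 288, 303, 311, 320.
n = 22.
r = (45/100)·(22 + 1) = 10.35.
Rank 10 is 124 and rank 11 is 126.
Interpolate: 124 + 0.35·(126 − 124) = 124 + 0.35·2 = 124.7.

124.70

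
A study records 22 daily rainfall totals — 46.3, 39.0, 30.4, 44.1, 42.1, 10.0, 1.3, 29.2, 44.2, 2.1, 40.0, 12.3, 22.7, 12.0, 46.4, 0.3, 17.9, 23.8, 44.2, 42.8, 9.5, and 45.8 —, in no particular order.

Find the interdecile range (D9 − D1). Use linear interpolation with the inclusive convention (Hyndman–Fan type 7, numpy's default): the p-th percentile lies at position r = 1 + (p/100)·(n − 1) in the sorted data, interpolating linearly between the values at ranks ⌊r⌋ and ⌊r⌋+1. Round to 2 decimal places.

Sorted: 0.3, 1.3, 2.1, 9.5, 10.0, 12.0, 12.3, 17.9, 22.7, 23.8, 29.2, 30.4, 39.0, 40.0, 42.1, 42.8, 44.1, 44.2, 44.2, 45.8, 46.3, 46.4.
n = 22.
P10: r = 3.1; ranks 3–4 are 2.1, 9.5; interpolating gives 2.84.
P90: r = 19.9; ranks 19–20 are 44.2, 45.8; interpolating gives 45.64.
Difference: 45.64 − 2.84 = 42.8.

42.80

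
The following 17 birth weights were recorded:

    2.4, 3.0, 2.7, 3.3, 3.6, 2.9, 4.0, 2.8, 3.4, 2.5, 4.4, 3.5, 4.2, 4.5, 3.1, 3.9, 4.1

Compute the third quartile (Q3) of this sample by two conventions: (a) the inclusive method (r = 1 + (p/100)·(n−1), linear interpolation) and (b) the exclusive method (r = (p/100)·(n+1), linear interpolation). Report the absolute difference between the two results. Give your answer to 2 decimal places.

Sorted: 2.4, 2.5, 2.7, 2.8, 2.9, 3.0, 3.1, 3.3, 3.4, 3.5, 3.6, 3.9, 4.0, 4.1, 4.2, 4.4, 4.5.
n = 17.
(a) r = 13 → value at rank 13 = 4.
(b) r = 13.5; between ranks 13 (4.0) and 14 (4.1): 4.05.
|4 − 4.05| = 0.05.

0.05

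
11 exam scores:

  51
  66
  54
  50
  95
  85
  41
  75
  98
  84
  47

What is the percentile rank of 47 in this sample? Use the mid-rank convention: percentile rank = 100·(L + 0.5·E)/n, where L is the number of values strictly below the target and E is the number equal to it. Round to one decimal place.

13.6

Sorted: 41, 47, 50, 51, 54, 66, 75, 84, 85, 95, 98.
Count below 47: L = 1; count equal: E = 1; n = 11.
Percentile rank = 100·(1 + 0.5·1)/11 = 100·1.5/11 = 13.64.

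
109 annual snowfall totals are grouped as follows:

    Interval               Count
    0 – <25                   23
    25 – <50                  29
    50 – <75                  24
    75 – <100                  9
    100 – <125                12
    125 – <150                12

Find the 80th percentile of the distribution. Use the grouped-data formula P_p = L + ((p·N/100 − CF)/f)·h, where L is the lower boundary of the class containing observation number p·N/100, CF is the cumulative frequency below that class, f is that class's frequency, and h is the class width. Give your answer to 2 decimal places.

N = 109; target position k = 80/100 · 109 = 87.2.
Cumulative frequencies: 23, 52, 76, 85, 97, 109.
Observation 87.2 falls in the class 100 – <125.
L = 100, CF = 85, f = 12, h = 25.
P80 = 100 + ((87.2 − 85)/12)·25 = 100 + 4.58333 = 104.583.

104.58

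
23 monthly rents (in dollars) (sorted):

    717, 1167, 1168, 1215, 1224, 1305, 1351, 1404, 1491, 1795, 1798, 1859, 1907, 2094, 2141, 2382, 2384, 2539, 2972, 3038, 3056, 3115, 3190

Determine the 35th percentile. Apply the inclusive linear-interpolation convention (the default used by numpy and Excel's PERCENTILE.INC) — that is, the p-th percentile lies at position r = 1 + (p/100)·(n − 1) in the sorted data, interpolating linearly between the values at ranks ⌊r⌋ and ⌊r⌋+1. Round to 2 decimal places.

n = 23.
r = 1 + (35/100)·(23 − 1) = 1 + 7.7 = 8.7.
Rank 8 is 1404 and rank 9 is 1491.
Interpolate: 1404 + 0.7·(1491 − 1404) = 1404 + 0.7·87 = 1464.9.

1464.90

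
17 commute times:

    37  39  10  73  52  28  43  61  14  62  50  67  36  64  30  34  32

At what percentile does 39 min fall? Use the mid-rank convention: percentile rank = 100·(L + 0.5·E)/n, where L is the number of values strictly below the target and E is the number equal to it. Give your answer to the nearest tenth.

Sorted: 10, 14, 28, 30, 32, 34, 36, 37, 39, 43, 50, 52, 61, 62, 64, 67, 73.
Count below 39: L = 8; count equal: E = 1; n = 17.
Percentile rank = 100·(8 + 0.5·1)/17 = 100·8.5/17 = 50.

50.0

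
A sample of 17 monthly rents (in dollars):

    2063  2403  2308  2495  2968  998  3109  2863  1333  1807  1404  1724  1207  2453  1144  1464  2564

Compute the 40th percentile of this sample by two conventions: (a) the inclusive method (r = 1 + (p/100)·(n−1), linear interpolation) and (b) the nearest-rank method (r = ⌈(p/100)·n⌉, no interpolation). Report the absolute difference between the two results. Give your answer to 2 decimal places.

33.20

Sorted: 998, 1144, 1207, 1333, 1404, 1464, 1724, 1807, 2063, 2308, 2403, 2453, 2495, 2564, 2863, 2968, 3109.
n = 17.
(a) r = 7.4; between ranks 7 (1724) and 8 (1807): 1757.2.
(b) the nearest-rank method: rank 7 → 1724.
|1757.2 − 1724| = 33.2.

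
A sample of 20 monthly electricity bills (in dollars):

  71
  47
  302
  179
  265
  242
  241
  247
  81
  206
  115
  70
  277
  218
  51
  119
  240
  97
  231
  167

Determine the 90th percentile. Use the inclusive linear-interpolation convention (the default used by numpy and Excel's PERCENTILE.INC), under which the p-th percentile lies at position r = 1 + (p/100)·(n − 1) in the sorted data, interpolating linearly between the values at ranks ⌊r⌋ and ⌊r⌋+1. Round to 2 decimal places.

Sorted: 47, 51, 70, 71, 81, 97, 115, 119, 167, 179, 206, 218, 231, 240, 241, 242, 247, 265, 277, 302.
n = 20.
r = 1 + (90/100)·(20 − 1) = 1 + 17.1 = 18.1.
Rank 18 is 265 and rank 19 is 277.
Interpolate: 265 + 0.1·(277 − 265) = 265 + 0.1·12 = 266.2.

266.20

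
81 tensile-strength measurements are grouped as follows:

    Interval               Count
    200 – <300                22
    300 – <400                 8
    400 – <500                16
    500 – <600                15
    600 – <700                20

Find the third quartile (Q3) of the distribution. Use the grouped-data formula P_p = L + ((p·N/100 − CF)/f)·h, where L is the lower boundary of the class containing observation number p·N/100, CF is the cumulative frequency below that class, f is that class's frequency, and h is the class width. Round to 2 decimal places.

N = 81; target position k = 75/100 · 81 = 60.75.
Cumulative frequencies: 22, 30, 46, 61, 81.
Observation 60.75 falls in the class 500 – <600.
L = 500, CF = 46, f = 15, h = 100.
P75 = 500 + ((60.75 − 46)/15)·100 = 500 + 98.3333 = 598.333.

598.33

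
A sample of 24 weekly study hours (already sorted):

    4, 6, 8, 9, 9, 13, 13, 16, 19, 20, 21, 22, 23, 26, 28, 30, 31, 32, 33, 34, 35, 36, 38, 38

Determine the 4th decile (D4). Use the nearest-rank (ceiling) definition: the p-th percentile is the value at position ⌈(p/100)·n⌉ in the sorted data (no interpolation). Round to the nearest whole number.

20

n = 24.
Position = ⌈40/100 · 24⌉ = ⌈9.6⌉ = 10.
The value at rank 10 is 20.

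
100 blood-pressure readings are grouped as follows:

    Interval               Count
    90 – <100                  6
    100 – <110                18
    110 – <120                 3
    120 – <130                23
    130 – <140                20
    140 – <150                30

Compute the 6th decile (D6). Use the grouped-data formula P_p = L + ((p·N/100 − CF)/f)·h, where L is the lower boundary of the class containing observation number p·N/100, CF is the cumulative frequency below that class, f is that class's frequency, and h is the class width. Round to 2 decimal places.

N = 100; target position k = 60/100 · 100 = 60.
Cumulative frequencies: 6, 24, 27, 50, 70, 100.
Observation 60 falls in the class 130 – <140.
L = 130, CF = 50, f = 20, h = 10.
P60 = 130 + ((60 − 50)/20)·10 = 130 + 5 = 135.

135.00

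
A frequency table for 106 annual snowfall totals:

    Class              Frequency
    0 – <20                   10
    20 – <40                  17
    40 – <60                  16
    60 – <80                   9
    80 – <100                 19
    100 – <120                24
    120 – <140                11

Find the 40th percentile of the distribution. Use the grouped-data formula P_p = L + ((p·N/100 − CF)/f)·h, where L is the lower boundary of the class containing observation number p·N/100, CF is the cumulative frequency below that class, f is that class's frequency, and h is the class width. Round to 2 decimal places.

N = 106; target position k = 40/100 · 106 = 42.4.
Cumulative frequencies: 10, 27, 43, 52, 71, 95, 106.
Observation 42.4 falls in the class 40 – <60.
L = 40, CF = 27, f = 16, h = 20.
P40 = 40 + ((42.4 − 27)/16)·20 = 40 + 19.25 = 59.25.

59.25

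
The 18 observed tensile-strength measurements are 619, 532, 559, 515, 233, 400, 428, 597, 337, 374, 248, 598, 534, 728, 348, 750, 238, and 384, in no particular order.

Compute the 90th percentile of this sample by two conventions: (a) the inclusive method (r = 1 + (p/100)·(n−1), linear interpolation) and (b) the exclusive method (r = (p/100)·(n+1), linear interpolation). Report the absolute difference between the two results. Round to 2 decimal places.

78.50

Sorted: 233, 238, 248, 337, 348, 374, 384, 400, 428, 515, 532, 534, 559, 597, 598, 619, 728, 750.
n = 18.
(a) r = 16.3; between ranks 16 (619) and 17 (728): 651.7.
(b) r = 17.1; between ranks 17 (728) and 18 (750): 730.2.
|651.7 − 730.2| = 78.5.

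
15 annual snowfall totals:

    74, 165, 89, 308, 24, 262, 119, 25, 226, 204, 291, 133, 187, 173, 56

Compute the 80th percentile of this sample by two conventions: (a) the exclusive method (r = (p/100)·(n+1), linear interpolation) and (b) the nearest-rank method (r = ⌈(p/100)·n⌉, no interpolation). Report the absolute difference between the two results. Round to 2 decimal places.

28.80

Sorted: 24, 25, 56, 74, 89, 119, 133, 165, 173, 187, 204, 226, 262, 291, 308.
n = 15.
(a) r = 12.8; between ranks 12 (226) and 13 (262): 254.8.
(b) the nearest-rank method: rank 12 → 226.
|254.8 − 226| = 28.8.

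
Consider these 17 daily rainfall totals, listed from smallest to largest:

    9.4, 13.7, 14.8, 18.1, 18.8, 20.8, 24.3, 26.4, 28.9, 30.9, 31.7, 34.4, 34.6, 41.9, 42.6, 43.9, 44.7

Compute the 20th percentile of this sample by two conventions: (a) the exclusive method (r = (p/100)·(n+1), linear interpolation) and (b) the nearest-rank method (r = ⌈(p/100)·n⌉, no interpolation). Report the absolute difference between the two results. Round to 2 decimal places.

n = 17.
(a) r = 3.6; between ranks 3 (14.8) and 4 (18.1): 16.78.
(b) the nearest-rank method: rank 4 → 18.1.
|16.78 − 18.1| = 1.32.

1.32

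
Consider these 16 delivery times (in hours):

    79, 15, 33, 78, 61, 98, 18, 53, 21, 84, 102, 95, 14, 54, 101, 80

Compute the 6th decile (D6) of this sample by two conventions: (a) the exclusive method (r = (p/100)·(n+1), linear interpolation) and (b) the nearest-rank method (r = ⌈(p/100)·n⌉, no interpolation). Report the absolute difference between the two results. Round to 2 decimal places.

0.20

Sorted: 14, 15, 18, 21, 33, 53, 54, 61, 78, 79, 80, 84, 95, 98, 101, 102.
n = 16.
(a) r = 10.2; between ranks 10 (79) and 11 (80): 79.2.
(b) the nearest-rank method: rank 10 → 79.
|79.2 − 79| = 0.2.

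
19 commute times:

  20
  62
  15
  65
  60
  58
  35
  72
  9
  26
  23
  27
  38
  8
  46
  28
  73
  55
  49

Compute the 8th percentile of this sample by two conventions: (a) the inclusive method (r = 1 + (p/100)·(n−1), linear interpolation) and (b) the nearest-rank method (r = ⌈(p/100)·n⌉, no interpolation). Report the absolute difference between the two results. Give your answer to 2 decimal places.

Sorted: 8, 9, 15, 20, 23, 26, 27, 28, 35, 38, 46, 49, 55, 58, 60, 62, 65, 72, 73.
n = 19.
(a) r = 2.44; between ranks 2 (9) and 3 (15): 11.64.
(b) the nearest-rank method: rank 2 → 9.
|11.64 − 9| = 2.64.

2.64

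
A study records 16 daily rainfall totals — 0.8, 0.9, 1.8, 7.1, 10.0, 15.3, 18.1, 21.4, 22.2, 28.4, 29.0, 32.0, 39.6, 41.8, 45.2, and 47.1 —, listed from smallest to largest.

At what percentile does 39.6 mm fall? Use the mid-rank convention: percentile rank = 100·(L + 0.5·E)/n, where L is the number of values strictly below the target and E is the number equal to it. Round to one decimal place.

Count below 39.6: L = 12; count equal: E = 1; n = 16.
Percentile rank = 100·(12 + 0.5·1)/16 = 100·12.5/16 = 78.12.

78.1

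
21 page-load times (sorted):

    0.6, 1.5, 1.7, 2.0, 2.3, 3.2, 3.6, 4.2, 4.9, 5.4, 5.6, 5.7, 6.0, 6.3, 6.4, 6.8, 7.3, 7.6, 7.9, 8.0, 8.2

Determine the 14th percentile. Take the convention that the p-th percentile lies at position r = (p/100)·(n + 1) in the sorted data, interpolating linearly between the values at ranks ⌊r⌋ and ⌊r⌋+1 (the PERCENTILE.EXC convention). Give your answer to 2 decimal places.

n = 21.
r = (14/100)·(21 + 1) = 3.08.
Rank 3 is 1.7 and rank 4 is 2.0.
Interpolate: 1.7 + 0.08·(2.0 − 1.7) = 1.7 + 0.08·0.3 = 1.724.

1.72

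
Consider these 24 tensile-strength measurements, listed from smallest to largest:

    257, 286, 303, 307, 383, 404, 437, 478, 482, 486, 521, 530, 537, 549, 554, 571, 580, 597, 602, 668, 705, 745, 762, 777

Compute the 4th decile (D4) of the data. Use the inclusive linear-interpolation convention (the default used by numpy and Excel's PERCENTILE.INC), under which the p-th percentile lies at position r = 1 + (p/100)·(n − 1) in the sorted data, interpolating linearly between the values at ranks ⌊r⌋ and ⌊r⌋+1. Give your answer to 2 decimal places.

n = 24.
r = 1 + (40/100)·(24 − 1) = 1 + 9.2 = 10.2.
Rank 10 is 486 and rank 11 is 521.
Interpolate: 486 + 0.2·(521 − 486) = 486 + 0.2·35 = 493.

493.00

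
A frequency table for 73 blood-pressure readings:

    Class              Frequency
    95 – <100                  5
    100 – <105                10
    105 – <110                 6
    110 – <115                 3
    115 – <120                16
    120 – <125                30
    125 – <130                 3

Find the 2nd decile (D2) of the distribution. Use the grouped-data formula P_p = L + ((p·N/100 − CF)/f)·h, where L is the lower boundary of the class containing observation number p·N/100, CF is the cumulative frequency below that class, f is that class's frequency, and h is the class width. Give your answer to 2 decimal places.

N = 73; target position k = 20/100 · 73 = 14.6.
Cumulative frequencies: 5, 15, 21, 24, 40, 70, 73.
Observation 14.6 falls in the class 100 – <105.
L = 100, CF = 5, f = 10, h = 5.
P20 = 100 + ((14.6 − 5)/10)·5 = 100 + 4.8 = 104.8.

104.80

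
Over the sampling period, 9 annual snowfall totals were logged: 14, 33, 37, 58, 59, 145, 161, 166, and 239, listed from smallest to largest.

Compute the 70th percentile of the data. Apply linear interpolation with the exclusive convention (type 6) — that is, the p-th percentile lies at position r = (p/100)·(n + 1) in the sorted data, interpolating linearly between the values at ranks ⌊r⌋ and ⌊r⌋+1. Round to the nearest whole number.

n = 9.
r = (70/100)·(9 + 1) = 7.
r is an integer, so P70 is the value at rank 7: 161.

161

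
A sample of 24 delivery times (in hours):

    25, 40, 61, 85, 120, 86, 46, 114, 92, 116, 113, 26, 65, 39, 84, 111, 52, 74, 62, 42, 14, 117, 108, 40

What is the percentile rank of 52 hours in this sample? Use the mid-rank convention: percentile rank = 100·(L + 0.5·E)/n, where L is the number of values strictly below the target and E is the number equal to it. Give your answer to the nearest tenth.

35.4

Sorted: 14, 25, 26, 39, 40, 40, 42, 46, 52, 61, 62, 65, 74, 84, 85, 86, 92, 108, 111, 113, 114, 116, 117, 120.
Count below 52: L = 8; count equal: E = 1; n = 24.
Percentile rank = 100·(8 + 0.5·1)/24 = 100·8.5/24 = 35.42.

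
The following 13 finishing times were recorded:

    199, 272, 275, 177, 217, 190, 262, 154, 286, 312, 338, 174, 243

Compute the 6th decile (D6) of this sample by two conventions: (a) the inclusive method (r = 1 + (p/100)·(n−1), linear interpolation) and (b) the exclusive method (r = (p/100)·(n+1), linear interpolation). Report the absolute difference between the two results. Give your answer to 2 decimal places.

Sorted: 154, 174, 177, 190, 199, 217, 243, 262, 272, 275, 286, 312, 338.
n = 13.
(a) r = 8.2; between ranks 8 (262) and 9 (272): 264.
(b) r = 8.4; between ranks 8 (262) and 9 (272): 266.
|264 − 266| = 2.

2.00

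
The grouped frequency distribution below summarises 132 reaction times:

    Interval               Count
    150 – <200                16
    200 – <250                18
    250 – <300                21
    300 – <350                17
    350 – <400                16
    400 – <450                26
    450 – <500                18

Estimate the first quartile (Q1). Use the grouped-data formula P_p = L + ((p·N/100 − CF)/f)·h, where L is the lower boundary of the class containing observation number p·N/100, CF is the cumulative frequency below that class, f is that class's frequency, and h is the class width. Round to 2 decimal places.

N = 132; target position k = 25/100 · 132 = 33.
Cumulative frequencies: 16, 34, 55, 72, 88, 114, 132.
Observation 33 falls in the class 200 – <250.
L = 200, CF = 16, f = 18, h = 50.
P25 = 200 + ((33 − 16)/18)·50 = 200 + 47.2222 = 247.222.

247.22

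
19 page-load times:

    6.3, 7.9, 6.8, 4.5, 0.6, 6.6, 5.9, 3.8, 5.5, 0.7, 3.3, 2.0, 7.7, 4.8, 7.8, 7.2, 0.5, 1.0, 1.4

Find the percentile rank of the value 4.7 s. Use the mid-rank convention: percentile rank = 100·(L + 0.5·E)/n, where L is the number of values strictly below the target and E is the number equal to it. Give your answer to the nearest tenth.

Sorted: 0.5, 0.6, 0.7, 1.0, 1.4, 2.0, 3.3, 3.8, 4.5, 4.8, 5.5, 5.9, 6.3, 6.6, 6.8, 7.2, 7.7, 7.8, 7.9.
Count below 4.7: L = 9; count equal: E = 0; n = 19.
Percentile rank = 100·(9 + 0.5·0)/19 = 100·9/19 = 47.37.

47.4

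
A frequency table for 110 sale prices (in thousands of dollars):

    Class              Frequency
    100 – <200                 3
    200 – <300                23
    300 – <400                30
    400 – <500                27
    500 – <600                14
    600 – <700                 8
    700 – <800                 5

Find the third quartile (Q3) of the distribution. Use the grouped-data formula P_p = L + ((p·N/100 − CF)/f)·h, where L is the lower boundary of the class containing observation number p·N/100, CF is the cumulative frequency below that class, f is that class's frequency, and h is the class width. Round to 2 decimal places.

498.15

N = 110; target position k = 75/100 · 110 = 82.5.
Cumulative frequencies: 3, 26, 56, 83, 97, 105, 110.
Observation 82.5 falls in the class 400 – <500.
L = 400, CF = 56, f = 27, h = 100.
P75 = 400 + ((82.5 − 56)/27)·100 = 400 + 98.1481 = 498.148.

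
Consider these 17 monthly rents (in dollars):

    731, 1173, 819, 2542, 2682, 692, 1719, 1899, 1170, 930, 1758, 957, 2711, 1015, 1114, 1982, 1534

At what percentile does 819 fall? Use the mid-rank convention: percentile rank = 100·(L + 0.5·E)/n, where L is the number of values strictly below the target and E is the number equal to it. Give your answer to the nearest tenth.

Sorted: 692, 731, 819, 930, 957, 1015, 1114, 1170, 1173, 1534, 1719, 1758, 1899, 1982, 2542, 2682, 2711.
Count below 819: L = 2; count equal: E = 1; n = 17.
Percentile rank = 100·(2 + 0.5·1)/17 = 100·2.5/17 = 14.71.

14.7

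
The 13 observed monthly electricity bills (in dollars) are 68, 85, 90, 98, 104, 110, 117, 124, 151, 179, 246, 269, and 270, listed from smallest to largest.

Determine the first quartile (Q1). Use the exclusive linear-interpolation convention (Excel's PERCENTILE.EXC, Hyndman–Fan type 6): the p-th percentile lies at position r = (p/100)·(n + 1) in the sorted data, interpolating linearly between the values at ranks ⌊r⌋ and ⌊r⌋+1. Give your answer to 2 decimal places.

94.00

n = 13.
r = (25/100)·(13 + 1) = 3.5.
Rank 3 is 90 and rank 4 is 98.
Interpolate: 90 + 0.5·(98 − 90) = 90 + 0.5·8 = 94.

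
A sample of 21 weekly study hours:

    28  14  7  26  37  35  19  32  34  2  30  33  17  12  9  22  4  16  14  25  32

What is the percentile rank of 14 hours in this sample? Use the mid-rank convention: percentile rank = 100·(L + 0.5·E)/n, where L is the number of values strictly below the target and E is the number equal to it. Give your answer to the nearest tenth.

Sorted: 2, 4, 7, 9, 12, 14, 14, 16, 17, 19, 22, 25, 26, 28, 30, 32, 32, 33, 34, 35, 37.
Count below 14: L = 5; count equal: E = 2; n = 21.
Percentile rank = 100·(5 + 0.5·2)/21 = 100·6/21 = 28.57.

28.6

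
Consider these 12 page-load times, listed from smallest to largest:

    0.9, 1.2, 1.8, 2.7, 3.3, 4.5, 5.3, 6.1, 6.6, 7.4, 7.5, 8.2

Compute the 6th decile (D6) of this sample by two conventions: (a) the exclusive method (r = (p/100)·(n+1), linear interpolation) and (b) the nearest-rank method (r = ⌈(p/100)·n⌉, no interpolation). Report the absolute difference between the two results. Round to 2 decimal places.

0.16

n = 12.
(a) r = 7.8; between ranks 7 (5.3) and 8 (6.1): 5.94.
(b) the nearest-rank method: rank 8 → 6.1.
|5.94 − 6.1| = 0.16.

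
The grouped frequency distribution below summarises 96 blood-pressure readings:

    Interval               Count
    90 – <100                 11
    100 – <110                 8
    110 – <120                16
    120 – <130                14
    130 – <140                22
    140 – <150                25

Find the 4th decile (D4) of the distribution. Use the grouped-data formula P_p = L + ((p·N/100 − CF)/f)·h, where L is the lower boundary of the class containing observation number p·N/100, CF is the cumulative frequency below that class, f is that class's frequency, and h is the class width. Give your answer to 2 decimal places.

122.43

N = 96; target position k = 40/100 · 96 = 38.4.
Cumulative frequencies: 11, 19, 35, 49, 71, 96.
Observation 38.4 falls in the class 120 – <130.
L = 120, CF = 35, f = 14, h = 10.
P40 = 120 + ((38.4 − 35)/14)·10 = 120 + 2.42857 = 122.429.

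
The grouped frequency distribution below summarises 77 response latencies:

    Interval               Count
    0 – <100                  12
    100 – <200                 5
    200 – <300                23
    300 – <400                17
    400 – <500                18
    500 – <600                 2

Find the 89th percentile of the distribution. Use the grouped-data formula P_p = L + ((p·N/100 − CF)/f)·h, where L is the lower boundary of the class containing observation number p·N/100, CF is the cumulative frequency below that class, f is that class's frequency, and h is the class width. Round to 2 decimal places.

464.06

N = 77; target position k = 89/100 · 77 = 68.53.
Cumulative frequencies: 12, 17, 40, 57, 75, 77.
Observation 68.53 falls in the class 400 – <500.
L = 400, CF = 57, f = 18, h = 100.
P89 = 400 + ((68.53 − 57)/18)·100 = 400 + 64.0556 = 464.056.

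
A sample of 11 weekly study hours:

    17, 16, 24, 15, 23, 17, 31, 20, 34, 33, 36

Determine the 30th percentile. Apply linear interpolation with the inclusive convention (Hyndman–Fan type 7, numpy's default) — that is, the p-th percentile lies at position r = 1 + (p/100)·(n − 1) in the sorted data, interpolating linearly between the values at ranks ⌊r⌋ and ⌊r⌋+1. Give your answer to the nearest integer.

Sorted: 15, 16, 17, 17, 20, 23, 24, 31, 33, 34, 36.
n = 11.
r = 1 + (30/100)·(11 − 1) = 1 + 3 = 4.
r is an integer, so P30 is the value at rank 4: 17.

17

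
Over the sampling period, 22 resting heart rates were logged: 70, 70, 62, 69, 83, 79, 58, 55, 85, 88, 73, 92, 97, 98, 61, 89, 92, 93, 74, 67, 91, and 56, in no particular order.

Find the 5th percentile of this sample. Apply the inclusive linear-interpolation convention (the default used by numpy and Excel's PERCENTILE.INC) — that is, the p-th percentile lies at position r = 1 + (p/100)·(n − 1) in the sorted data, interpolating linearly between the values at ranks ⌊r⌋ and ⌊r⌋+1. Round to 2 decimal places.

56.10

Sorted: 55, 56, 58, 61, 62, 67, 69, 70, 70, 73, 74, 79, 83, 85, 88, 89, 91, 92, 92, 93, 97, 98.
n = 22.
r = 1 + (5/100)·(22 − 1) = 1 + 1.05 = 2.05.
Rank 2 is 56 and rank 3 is 58.
Interpolate: 56 + 0.05·(58 − 56) = 56 + 0.05·2 = 56.1.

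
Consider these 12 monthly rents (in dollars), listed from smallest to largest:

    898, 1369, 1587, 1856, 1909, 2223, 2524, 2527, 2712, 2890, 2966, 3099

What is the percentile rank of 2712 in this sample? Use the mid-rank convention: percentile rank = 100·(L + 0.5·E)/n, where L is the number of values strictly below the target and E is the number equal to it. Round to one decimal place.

70.8

Count below 2712: L = 8; count equal: E = 1; n = 12.
Percentile rank = 100·(8 + 0.5·1)/12 = 100·8.5/12 = 70.83.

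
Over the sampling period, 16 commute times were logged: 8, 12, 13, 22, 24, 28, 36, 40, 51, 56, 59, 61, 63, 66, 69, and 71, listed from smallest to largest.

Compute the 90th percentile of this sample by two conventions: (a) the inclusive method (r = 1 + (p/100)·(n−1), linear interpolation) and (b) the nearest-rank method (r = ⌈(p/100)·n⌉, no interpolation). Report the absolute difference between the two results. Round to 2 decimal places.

1.50

n = 16.
(a) r = 14.5; between ranks 14 (66) and 15 (69): 67.5.
(b) the nearest-rank method: rank 15 → 69.
|67.5 − 69| = 1.5.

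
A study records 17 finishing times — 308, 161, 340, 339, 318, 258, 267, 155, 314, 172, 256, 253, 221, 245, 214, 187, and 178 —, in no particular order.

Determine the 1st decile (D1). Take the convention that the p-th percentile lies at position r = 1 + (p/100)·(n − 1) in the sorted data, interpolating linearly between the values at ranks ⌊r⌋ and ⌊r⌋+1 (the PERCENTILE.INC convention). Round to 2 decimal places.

167.60

Sorted: 155, 161, 172, 178, 187, 214, 221, 245, 253, 256, 258, 267, 308, 314, 318, 339, 340.
n = 17.
r = 1 + (10/100)·(17 − 1) = 1 + 1.6 = 2.6.
Rank 2 is 161 and rank 3 is 172.
Interpolate: 161 + 0.6·(172 − 161) = 161 + 0.6·11 = 167.6.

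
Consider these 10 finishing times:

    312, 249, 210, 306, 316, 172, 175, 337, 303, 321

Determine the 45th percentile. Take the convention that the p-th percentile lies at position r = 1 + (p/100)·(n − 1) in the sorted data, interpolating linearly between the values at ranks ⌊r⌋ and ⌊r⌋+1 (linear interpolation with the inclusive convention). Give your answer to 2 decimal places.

303.15

Sorted: 172, 175, 210, 249, 303, 306, 312, 316, 321, 337.
n = 10.
r = 1 + (45/100)·(10 − 1) = 1 + 4.05 = 5.05.
Rank 5 is 303 and rank 6 is 306.
Interpolate: 303 + 0.05·(306 − 303) = 303 + 0.05·3 = 303.15.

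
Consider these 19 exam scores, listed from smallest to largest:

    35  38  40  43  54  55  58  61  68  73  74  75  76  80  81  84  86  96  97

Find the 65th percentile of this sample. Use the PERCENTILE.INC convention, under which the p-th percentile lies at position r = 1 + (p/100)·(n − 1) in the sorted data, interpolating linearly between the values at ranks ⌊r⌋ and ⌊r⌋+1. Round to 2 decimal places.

n = 19.
r = 1 + (65/100)·(19 − 1) = 1 + 11.7 = 12.7.
Rank 12 is 75 and rank 13 is 76.
Interpolate: 75 + 0.7·(76 − 75) = 75 + 0.7·1 = 75.7.

75.70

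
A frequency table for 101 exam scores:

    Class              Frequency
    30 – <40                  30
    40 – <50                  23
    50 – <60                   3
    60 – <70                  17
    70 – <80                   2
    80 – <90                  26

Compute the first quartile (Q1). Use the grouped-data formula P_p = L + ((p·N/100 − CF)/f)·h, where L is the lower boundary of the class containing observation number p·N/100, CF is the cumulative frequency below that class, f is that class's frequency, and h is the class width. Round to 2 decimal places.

N = 101; target position k = 25/100 · 101 = 25.25.
Cumulative frequencies: 30, 53, 56, 73, 75, 101.
Observation 25.25 falls in the class 30 – <40.
L = 30, CF = 0, f = 30, h = 10.
P25 = 30 + ((25.25 − 0)/30)·10 = 30 + 8.41667 = 38.4167.

38.42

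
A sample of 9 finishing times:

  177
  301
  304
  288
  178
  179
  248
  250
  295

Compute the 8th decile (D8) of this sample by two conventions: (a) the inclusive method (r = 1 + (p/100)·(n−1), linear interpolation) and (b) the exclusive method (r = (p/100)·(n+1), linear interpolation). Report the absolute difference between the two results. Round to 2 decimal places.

Sorted: 177, 178, 179, 248, 250, 288, 295, 301, 304.
n = 9.
(a) r = 7.4; between ranks 7 (295) and 8 (301): 297.4.
(b) r = 8 → value at rank 8 = 301.
|297.4 − 301| = 3.6.

3.60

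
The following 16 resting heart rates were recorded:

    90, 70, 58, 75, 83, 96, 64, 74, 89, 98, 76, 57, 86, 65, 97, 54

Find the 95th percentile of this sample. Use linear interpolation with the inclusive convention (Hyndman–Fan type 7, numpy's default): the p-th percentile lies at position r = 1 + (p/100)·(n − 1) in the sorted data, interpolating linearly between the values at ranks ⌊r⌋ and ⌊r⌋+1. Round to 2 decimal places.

97.25

Sorted: 54, 57, 58, 64, 65, 70, 74, 75, 76, 83, 86, 89, 90, 96, 97, 98.
n = 16.
r = 1 + (95/100)·(16 − 1) = 1 + 14.25 = 15.25.
Rank 15 is 97 and rank 16 is 98.
Interpolate: 97 + 0.25·(98 − 97) = 97 + 0.25·1 = 97.25.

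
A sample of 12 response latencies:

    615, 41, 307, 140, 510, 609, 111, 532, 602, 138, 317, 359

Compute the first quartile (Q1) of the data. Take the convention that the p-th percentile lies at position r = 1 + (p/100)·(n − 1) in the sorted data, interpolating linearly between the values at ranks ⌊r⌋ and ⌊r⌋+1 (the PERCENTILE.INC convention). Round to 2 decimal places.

Sorted: 41, 111, 138, 140, 307, 317, 359, 510, 532, 602, 609, 615.
n = 12.
r = 1 + (25/100)·(12 − 1) = 1 + 2.75 = 3.75.
Rank 3 is 138 and rank 4 is 140.
Interpolate: 138 + 0.75·(140 − 138) = 138 + 0.75·2 = 139.5.

139.50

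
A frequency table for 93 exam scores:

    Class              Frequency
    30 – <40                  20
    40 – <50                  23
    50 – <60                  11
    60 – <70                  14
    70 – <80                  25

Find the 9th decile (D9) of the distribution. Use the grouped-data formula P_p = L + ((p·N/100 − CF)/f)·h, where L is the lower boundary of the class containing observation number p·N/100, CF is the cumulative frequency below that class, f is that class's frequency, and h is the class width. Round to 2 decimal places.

76.28

N = 93; target position k = 90/100 · 93 = 83.7.
Cumulative frequencies: 20, 43, 54, 68, 93.
Observation 83.7 falls in the class 70 – <80.
L = 70, CF = 68, f = 25, h = 10.
P90 = 70 + ((83.7 − 68)/25)·10 = 70 + 6.28 = 76.28.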